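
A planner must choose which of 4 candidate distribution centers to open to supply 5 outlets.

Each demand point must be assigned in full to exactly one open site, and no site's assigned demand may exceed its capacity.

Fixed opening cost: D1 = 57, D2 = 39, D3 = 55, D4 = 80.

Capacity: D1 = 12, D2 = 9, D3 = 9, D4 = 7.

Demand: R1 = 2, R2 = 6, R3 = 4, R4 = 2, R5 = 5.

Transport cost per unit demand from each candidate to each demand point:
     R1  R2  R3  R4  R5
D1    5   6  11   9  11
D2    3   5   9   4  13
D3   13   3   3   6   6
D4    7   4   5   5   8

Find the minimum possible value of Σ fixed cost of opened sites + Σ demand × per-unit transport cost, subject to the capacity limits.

218

Open {D1, D3}; cheapest assignment that respects the capacities:
  D1 (cap 12, load 10): R1, R2, R4 — cost 2×5 + 6×6 + 2×9 = 64
  D3 (cap 9, load 9): R3, R5 — cost 4×3 + 5×6 = 42
  Shipping 106, fixed 112 → total 218.
  Any other capacity-feasible assignment to {D1, D3} ships for at least 106.
Compare {D1, D2}: its best feasible assignment gives total 237.
Compare {D1, D2, D3}: its best feasible assignment gives total 241.
Every other set of open sites that can feasibly serve all demand totals ≥ 237 even under its best assignment. Minimum: 218.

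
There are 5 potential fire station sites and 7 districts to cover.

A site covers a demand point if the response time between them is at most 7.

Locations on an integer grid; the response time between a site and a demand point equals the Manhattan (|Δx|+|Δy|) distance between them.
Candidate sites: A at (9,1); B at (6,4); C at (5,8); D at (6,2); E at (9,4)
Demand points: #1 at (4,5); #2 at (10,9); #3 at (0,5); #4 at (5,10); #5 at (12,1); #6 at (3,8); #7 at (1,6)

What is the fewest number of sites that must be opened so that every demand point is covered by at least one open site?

Coverage sets (demand points within 7 of each site):
  A: {#5}
  B: {#1, #3, #4, #6, #7}
  C: {#1, #2, #4, #6, #7}
  D: {#1, #5}
  E: {#1, #2, #5}
No single site covers all 7 demand points.
But {B, E} covers everything, so the minimum is 2.

2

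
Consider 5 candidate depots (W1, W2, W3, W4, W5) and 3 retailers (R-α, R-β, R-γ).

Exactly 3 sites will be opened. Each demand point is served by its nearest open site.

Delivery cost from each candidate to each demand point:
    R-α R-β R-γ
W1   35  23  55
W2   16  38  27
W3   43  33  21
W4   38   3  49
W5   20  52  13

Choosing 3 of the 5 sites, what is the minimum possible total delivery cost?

32

Open {W2, W4, W5}.
  R-α→W2 16, R-β→W4 3, R-γ→W5 13  ⇒ total 32.
Compare {W1, W4, W5}: total 36.
Compare {W3, W4, W5}: total 36.
No size-3 selection does better; minimum is 32.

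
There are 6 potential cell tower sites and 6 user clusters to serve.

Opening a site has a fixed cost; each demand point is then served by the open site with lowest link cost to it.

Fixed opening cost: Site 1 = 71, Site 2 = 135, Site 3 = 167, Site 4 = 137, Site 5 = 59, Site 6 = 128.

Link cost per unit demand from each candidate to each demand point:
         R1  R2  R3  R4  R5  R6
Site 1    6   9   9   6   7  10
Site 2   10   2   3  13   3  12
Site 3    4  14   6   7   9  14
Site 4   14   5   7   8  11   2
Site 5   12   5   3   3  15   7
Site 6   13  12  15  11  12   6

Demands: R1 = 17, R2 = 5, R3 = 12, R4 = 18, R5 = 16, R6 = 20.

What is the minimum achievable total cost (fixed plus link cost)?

599

Open {Site 1, Site 5}: assign each demand point to its cheapest open site.
  R1→Site 1 17×6=102, R2→Site 5 5×5=25, R3→Site 5 12×3=36, R4→Site 5 18×3=54, R5→Site 1 16×7=112, R6→Site 5 20×7=140
  link cost 469, fixed 130 → total 599.
Compare {Site 1, Site 4, Site 5}: link cost 369 + fixed 267 = 636.
Compare {Site 2, Site 5}: link cost 458 + fixed 194 = 652.
Compare {Site 1, Site 2, Site 5}: link cost 390 + fixed 265 = 655.
All other subsets cost ≥ 636. Minimum total cost: 599.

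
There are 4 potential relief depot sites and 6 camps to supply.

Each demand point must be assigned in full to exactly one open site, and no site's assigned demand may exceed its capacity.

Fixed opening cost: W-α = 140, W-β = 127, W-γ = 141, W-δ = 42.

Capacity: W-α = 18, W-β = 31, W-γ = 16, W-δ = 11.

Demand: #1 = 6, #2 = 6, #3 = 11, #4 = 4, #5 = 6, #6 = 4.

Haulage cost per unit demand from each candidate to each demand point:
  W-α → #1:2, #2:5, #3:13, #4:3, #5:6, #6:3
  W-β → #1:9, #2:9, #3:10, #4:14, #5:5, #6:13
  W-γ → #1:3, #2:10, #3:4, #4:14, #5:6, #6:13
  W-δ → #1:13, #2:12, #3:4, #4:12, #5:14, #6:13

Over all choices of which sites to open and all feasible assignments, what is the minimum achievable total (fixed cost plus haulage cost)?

459

Open {W-β, W-δ}; cheapest assignment that respects the capacities:
  W-β (cap 31, load 26): #1, #2, #4, #5, #6 — cost 6×9 + 6×9 + 4×14 + 6×5 + 4×13 = 246
  W-δ (cap 11, load 11): #3 — cost 11×4 = 44
  Shipping 290, fixed 169 → total 459.
  Any other capacity-feasible assignment to {W-β, W-δ} ships for at least 290.
Compare {W-α, W-β, W-δ}: its best feasible assignment gives total 473.
Compare {W-α, W-γ, W-δ}: its best feasible assignment gives total 475.
Every other set of open sites that can feasibly serve all demand totals ≥ 473 even under its best assignment. Minimum: 459.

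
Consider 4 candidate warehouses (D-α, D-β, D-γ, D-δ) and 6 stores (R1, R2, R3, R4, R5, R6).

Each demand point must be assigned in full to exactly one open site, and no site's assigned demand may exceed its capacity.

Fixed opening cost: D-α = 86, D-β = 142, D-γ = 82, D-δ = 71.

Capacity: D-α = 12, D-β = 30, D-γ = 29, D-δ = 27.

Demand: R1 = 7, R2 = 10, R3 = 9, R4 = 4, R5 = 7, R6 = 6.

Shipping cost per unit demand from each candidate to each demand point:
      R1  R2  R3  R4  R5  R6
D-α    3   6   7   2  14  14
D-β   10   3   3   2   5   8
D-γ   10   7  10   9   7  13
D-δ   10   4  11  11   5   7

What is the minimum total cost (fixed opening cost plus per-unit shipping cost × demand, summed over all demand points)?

425

Open {D-β, D-δ}; cheapest assignment that respects the capacities:
  D-β (cap 30, load 30): R1, R2, R3, R4 — cost 7×10 + 10×3 + 9×3 + 4×2 = 135
  D-δ (cap 27, load 13): R5, R6 — cost 7×5 + 6×7 = 77
  Shipping 212, fixed 213 → total 425.
  Any other capacity-feasible assignment to {D-β, D-δ} ships for at least 212.
Compare {D-β, D-γ}: its best feasible assignment gives total 456.
Compare {D-α, D-β, D-δ}: its best feasible assignment gives total 462.
Every other set of open sites that can feasibly serve all demand totals ≥ 456 even under its best assignment. Minimum: 425.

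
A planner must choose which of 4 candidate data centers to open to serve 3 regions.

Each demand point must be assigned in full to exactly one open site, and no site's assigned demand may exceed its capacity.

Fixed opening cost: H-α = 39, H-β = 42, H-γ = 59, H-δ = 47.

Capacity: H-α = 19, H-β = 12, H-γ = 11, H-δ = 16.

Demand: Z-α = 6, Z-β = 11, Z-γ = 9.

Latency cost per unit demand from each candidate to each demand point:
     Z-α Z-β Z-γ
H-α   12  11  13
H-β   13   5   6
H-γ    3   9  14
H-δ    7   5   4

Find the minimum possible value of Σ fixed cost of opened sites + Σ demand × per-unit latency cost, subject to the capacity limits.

222

Open {H-β, H-δ}; cheapest assignment that respects the capacities:
  H-β (cap 12, load 11): Z-β — cost 11×5 = 55
  H-δ (cap 16, load 15): Z-α, Z-γ — cost 6×7 + 9×4 = 78
  Shipping 133, fixed 89 → total 222.
  Any other capacity-feasible assignment to {H-β, H-δ} ships for at least 133.
Compare {H-β, H-γ, H-δ}: its best feasible assignment gives total 257.
Compare {H-α, H-β, H-δ}: its best feasible assignment gives total 261.
Every other set of open sites that can feasibly serve all demand totals ≥ 257 even under its best assignment. Minimum: 222.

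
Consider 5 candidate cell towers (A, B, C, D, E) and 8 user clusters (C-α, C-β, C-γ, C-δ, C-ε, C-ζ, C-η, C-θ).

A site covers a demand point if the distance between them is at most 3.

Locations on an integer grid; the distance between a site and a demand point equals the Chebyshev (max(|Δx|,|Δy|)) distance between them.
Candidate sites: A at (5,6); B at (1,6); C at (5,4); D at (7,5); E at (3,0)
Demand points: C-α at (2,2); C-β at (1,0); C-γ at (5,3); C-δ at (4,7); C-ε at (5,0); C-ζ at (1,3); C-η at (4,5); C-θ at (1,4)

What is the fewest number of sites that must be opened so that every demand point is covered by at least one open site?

Coverage sets (demand points within 3 of each site):
  A: {C-γ, C-δ, C-η}
  B: {C-δ, C-ζ, C-η, C-θ}
  C: {C-α, C-γ, C-δ, C-η}
  D: {C-γ, C-δ, C-η}
  E: {C-α, C-β, C-γ, C-ε, C-ζ}
No single site covers all 8 demand points.
But {B, E} covers everything, so the minimum is 2.

2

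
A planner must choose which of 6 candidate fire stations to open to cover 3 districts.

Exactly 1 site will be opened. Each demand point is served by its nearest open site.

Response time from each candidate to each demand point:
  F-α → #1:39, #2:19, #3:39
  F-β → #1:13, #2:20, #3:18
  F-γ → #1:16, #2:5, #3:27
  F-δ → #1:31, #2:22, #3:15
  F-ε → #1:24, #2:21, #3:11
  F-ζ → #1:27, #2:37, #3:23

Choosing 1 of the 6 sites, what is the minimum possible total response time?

48

Open {F-γ}.
  #1→F-γ 16, #2→F-γ 5, #3→F-γ 27  ⇒ total 48.
Compare {F-β}: total 51.
Compare {F-ε}: total 56.
No size-1 selection does better; minimum is 48.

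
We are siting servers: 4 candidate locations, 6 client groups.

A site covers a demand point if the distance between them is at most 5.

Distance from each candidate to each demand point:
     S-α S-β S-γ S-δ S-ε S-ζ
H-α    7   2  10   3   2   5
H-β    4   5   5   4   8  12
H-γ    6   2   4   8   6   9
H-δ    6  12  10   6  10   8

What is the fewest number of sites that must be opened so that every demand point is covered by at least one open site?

Coverage sets (demand points within 5 of each site):
  H-α: {S-β, S-δ, S-ε, S-ζ}
  H-β: {S-α, S-β, S-γ, S-δ}
  H-γ: {S-β, S-γ}
  H-δ: {}
No single site covers all 6 demand points.
But {H-α, H-β} covers everything, so the minimum is 2.

2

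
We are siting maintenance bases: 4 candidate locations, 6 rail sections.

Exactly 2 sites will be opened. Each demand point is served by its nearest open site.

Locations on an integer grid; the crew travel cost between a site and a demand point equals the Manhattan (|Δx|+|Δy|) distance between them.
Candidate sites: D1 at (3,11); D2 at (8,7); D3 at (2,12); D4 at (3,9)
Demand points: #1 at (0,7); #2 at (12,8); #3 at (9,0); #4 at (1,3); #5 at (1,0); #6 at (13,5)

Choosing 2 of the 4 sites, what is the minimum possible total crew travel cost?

Open {D2, D4}.
  #1→D4 5, #2→D2 5, #3→D2 8, #4→D4 8, #5→D4 11, #6→D2 7  ⇒ total 44.
Compare {D1, D2}: total 50.
Compare {D2, D3}: total 50.
No size-2 selection does better; minimum is 44.

44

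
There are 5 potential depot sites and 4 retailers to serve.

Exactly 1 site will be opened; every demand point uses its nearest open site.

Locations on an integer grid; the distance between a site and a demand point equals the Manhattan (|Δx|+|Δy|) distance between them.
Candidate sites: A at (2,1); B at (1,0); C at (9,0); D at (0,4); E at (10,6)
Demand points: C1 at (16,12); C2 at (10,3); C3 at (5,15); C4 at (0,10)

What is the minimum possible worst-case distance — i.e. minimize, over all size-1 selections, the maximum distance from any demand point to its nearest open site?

Open {E}.
  Farthest demand point is C3 at distance 14 (to E); all others are ≤ 14.
With {C} the worst case is 19.
With {D} the worst case is 24.
No size-1 selection achieves below 14.

14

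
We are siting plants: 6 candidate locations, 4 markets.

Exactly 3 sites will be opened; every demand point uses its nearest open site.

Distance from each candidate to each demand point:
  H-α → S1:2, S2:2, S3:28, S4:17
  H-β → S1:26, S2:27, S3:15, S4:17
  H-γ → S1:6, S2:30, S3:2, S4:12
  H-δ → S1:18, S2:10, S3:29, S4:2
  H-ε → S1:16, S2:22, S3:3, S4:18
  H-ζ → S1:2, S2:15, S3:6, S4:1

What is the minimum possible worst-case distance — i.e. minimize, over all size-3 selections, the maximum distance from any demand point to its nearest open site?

Open {H-α, H-γ, H-δ}.
  Farthest demand point is S1 at distance 2 (to H-α); all others are ≤ 2.
With {H-α, H-γ, H-ζ} the worst case is 2.
With {H-α, H-δ, H-ε} the worst case is 3.
No size-3 selection achieves below 2.

2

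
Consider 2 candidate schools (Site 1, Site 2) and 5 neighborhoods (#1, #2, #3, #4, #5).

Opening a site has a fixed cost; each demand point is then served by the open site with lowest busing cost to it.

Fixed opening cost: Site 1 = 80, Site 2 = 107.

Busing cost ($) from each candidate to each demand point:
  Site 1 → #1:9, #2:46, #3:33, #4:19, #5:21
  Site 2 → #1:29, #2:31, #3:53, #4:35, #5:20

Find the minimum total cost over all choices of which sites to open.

Open {Site 1}: assign each demand point to its cheapest open site.
  #1→Site 1 9, #2→Site 1 46, #3→Site 1 33, #4→Site 1 19, #5→Site 1 21
  busing cost 128, fixed 80 → total 208.
Compare {Site 2}: busing cost 168 + fixed 107 = 275.
Compare {Site 1, Site 2}: busing cost 112 + fixed 187 = 299.

208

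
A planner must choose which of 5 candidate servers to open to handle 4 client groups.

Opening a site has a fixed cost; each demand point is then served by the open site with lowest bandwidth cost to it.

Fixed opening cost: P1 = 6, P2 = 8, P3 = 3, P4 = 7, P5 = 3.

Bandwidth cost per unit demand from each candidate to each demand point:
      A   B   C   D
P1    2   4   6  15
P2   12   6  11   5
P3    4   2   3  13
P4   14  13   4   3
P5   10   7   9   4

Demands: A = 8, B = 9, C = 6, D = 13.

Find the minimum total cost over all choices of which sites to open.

107

Open {P1, P3, P4}: assign each demand point to its cheapest open site.
  A→P1 8×2=16, B→P3 9×2=18, C→P3 6×3=18, D→P4 13×3=39
  bandwidth cost 91, fixed 16 → total 107.
Compare {P1, P3, P4, P5}: bandwidth cost 91 + fixed 19 = 110.
Compare {P1, P2, P3, P4}: bandwidth cost 91 + fixed 24 = 115.
Compare {P1, P3, P5}: bandwidth cost 104 + fixed 12 = 116.
All other subsets cost ≥ 110. Minimum total cost: 107.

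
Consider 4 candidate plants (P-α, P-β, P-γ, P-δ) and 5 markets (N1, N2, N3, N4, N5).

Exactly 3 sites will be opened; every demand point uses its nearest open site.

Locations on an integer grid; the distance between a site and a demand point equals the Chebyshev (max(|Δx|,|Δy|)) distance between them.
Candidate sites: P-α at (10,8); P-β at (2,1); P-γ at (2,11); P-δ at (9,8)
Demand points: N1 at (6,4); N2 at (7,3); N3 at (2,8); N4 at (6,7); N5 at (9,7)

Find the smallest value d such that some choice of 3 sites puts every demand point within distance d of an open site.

5

Open {P-α, P-β, P-γ}.
  Farthest demand point is N2 at distance 5 (to P-α); all others are ≤ 5.
With {P-α, P-γ, P-δ} the worst case is 5.
With {P-β, P-γ, P-δ} the worst case is 5.
No size-3 selection achieves below 5.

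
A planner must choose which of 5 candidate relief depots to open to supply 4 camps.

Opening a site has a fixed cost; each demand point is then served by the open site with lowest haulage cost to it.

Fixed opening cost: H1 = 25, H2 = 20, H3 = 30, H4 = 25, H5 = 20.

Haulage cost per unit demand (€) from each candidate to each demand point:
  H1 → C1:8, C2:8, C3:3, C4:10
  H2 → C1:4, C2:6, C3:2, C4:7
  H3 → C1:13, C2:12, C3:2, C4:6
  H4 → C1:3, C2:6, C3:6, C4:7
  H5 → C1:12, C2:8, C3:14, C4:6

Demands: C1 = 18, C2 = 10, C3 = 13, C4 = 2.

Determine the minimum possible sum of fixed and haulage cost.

192

Open {H2}: assign each demand point to its cheapest open site.
  C1→H2 18×4=72, C2→H2 10×6=60, C3→H2 13×2=26, C4→H2 2×7=14
  haulage cost 172, fixed 20 → total 192.
Compare {H2, H4}: haulage cost 154 + fixed 45 = 199.
Compare {H3, H4}: haulage cost 152 + fixed 55 = 207.
Compare {H2, H5}: haulage cost 170 + fixed 40 = 210.
All other subsets cost ≥ 199. Minimum total cost: 192.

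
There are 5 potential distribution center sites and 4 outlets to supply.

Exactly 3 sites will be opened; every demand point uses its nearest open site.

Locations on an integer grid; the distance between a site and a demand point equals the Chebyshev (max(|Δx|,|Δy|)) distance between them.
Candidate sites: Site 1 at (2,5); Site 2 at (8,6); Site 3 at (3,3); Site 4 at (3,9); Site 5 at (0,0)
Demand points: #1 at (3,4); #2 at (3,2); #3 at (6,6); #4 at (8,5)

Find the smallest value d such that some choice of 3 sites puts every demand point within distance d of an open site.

2

Open {Site 1, Site 2, Site 3}.
  Farthest demand point is #3 at distance 2 (to Site 2); all others are ≤ 2.
With {Site 2, Site 3, Site 4} the worst case is 2.
With {Site 2, Site 3, Site 5} the worst case is 2.
No size-3 selection achieves below 2.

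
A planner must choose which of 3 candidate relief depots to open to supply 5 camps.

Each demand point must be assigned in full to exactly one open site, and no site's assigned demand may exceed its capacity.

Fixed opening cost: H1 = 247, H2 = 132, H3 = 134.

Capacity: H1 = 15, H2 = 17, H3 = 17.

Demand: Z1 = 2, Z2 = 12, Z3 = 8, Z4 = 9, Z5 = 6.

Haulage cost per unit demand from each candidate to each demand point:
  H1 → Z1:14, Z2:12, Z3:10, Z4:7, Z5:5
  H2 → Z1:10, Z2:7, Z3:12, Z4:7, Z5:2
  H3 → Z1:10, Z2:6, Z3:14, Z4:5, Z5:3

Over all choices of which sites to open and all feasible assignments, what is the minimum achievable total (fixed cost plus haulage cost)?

Open {H1, H2, H3}; cheapest assignment that respects the capacities:
  H1 (cap 15, load 8): Z3 — cost 8×10 = 80
  H2 (cap 17, load 17): Z1, Z4, Z5 — cost 2×10 + 9×7 + 6×2 = 95
  H3 (cap 17, load 12): Z2 — cost 12×6 = 72
  Shipping 247, fixed 513 → total 760.
  Any other capacity-feasible assignment to {H1, H2, H3} ships for at least 247.
Total demand is 37 and no other set of sites has combined capacity ≥ 37, so {H1, H2, H3} is the only feasible choice of open sites. Minimum: 760.

760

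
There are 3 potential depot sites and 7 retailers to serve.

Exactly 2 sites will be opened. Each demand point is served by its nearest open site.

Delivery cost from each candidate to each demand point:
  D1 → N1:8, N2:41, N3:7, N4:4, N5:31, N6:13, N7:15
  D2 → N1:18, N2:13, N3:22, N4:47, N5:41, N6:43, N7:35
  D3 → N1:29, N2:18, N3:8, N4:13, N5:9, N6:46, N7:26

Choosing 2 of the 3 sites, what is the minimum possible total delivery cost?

74

Open {D1, D3}.
  N1→D1 8, N2→D3 18, N3→D1 7, N4→D1 4, N5→D3 9, N6→D1 13, N7→D1 15  ⇒ total 74.
Compare {D1, D2}: total 91.
Compare {D2, D3}: total 130.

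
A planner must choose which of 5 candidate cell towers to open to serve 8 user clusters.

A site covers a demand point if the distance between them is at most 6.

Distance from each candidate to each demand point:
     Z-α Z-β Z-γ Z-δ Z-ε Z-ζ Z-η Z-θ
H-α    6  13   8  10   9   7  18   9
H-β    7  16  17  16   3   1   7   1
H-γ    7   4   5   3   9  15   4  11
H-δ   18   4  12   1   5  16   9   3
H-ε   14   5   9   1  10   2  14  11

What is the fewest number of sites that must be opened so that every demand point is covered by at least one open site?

3

Coverage sets (demand points within 6 of each site):
  H-α: {Z-α}
  H-β: {Z-ε, Z-ζ, Z-θ}
  H-γ: {Z-β, Z-γ, Z-δ, Z-η}
  H-δ: {Z-β, Z-δ, Z-ε, Z-θ}
  H-ε: {Z-β, Z-δ, Z-ζ}
No 2 sites suffice: every size-2 union leaves at least one demand point uncovered.
But {H-α, H-β, H-γ} covers everything, so the minimum is 3.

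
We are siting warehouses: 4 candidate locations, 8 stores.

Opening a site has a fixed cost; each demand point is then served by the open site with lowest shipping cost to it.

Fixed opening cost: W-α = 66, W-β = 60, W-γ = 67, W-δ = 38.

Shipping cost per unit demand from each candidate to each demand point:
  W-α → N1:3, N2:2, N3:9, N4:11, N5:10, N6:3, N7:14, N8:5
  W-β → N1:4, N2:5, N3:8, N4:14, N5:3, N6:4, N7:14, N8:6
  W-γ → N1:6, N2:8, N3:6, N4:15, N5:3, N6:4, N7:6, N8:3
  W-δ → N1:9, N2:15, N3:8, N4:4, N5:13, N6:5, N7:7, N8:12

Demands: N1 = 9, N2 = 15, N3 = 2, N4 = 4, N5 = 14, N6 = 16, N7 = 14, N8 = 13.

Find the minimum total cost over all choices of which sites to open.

Open {W-α, W-γ}: assign each demand point to its cheapest open site.
  N1→W-α 9×3=27, N2→W-α 15×2=30, N3→W-γ 2×6=12, N4→W-α 4×11=44, N5→W-γ 14×3=42, N6→W-α 16×3=48, N7→W-γ 14×6=84, N8→W-γ 13×3=39
  shipping cost 326, fixed 133 → total 459.
Compare {W-α, W-γ, W-δ}: shipping cost 298 + fixed 171 = 469.
Compare {W-α, W-β, W-δ}: shipping cost 342 + fixed 164 = 506.
Compare {W-α, W-β, W-γ}: shipping cost 326 + fixed 193 = 519.
All other subsets cost ≥ 469. Minimum total cost: 459.

459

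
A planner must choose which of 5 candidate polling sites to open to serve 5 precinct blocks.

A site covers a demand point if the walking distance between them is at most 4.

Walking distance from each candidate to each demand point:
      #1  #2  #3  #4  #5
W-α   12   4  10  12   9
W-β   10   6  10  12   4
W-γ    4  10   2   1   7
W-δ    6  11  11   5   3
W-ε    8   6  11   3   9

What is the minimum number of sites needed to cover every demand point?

Coverage sets (demand points within 4 of each site):
  W-α: {#2}
  W-β: {#5}
  W-γ: {#1, #3, #4}
  W-δ: {#5}
  W-ε: {#4}
No 2 sites suffice: every size-2 union leaves at least one demand point uncovered.
But {W-α, W-β, W-γ} covers everything, so the minimum is 3.

3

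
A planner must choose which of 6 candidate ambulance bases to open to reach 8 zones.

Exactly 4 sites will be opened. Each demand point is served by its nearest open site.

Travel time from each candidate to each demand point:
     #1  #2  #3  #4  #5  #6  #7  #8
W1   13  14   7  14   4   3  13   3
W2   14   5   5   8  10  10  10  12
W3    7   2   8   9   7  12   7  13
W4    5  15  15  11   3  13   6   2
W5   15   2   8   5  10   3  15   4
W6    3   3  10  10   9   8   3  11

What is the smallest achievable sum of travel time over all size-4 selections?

Open {W2, W4, W5, W6}.
  #1→W6 3, #2→W5 2, #3→W2 5, #4→W5 5, #5→W4 3, #6→W5 3, #7→W6 3, #8→W4 2  ⇒ total 26.
Compare {W1, W2, W5, W6}: total 28.
Compare {W1, W4, W5, W6}: total 28.
No size-4 selection does better; minimum is 26.

26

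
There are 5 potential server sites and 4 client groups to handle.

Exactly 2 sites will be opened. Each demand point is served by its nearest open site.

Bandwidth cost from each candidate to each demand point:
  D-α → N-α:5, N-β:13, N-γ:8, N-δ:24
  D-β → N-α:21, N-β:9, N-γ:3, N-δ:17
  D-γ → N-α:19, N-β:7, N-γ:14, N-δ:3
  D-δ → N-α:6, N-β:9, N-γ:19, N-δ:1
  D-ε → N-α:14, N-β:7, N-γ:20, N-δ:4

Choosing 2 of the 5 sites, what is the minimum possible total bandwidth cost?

19

Open {D-β, D-δ}.
  N-α→D-δ 6, N-β→D-β 9, N-γ→D-β 3, N-δ→D-δ 1  ⇒ total 19.
Compare {D-α, D-γ}: total 23.
Compare {D-α, D-δ}: total 23.
No size-2 selection does better; minimum is 19.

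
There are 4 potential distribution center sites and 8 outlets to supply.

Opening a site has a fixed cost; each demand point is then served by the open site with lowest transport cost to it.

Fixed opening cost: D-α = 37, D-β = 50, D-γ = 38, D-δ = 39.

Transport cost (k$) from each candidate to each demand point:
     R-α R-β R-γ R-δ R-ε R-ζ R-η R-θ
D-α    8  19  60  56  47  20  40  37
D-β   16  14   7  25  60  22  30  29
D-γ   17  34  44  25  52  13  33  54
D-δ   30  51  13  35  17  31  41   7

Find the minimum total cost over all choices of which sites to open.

227

Open {D-β, D-δ}: assign each demand point to its cheapest open site.
  R-α→D-β 16, R-β→D-β 14, R-γ→D-β 7, R-δ→D-β 25, R-ε→D-δ 17, R-ζ→D-β 22, R-η→D-β 30, R-θ→D-δ 7
  transport cost 138, fixed 89 → total 227.
Compare {D-α, D-δ}: transport cost 159 + fixed 76 = 235.
Compare {D-γ, D-δ}: transport cost 159 + fixed 77 = 236.
Compare {D-α, D-γ, D-δ}: transport cost 135 + fixed 114 = 249.
All other subsets cost ≥ 235. Minimum total cost: 227.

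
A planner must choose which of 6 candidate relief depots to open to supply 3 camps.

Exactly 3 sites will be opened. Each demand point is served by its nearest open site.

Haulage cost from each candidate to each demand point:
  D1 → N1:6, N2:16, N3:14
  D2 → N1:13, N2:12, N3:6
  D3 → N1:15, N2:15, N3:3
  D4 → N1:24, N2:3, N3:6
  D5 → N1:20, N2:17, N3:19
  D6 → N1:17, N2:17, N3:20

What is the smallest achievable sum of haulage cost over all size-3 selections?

Open {D1, D3, D4}.
  N1→D1 6, N2→D4 3, N3→D3 3  ⇒ total 12.
Compare {D1, D2, D4}: total 15.
Compare {D1, D4, D5}: total 15.
No size-3 selection does better; minimum is 12.

12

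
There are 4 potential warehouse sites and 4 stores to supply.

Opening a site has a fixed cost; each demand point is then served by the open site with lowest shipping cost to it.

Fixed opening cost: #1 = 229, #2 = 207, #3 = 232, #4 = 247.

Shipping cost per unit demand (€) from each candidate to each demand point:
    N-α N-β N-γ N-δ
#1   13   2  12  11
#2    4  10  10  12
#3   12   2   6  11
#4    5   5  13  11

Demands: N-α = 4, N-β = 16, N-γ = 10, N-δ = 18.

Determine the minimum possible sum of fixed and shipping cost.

570

Open {#3}: assign each demand point to its cheapest open site.
  N-α→#3 4×12=48, N-β→#3 16×2=32, N-γ→#3 10×6=60, N-δ→#3 18×11=198
  shipping cost 338, fixed 232 → total 570.
Compare {#1}: shipping cost 402 + fixed 229 = 631.
Compare {#4}: shipping cost 428 + fixed 247 = 675.
Compare {#2}: shipping cost 492 + fixed 207 = 699.
All other subsets cost ≥ 631. Minimum total cost: 570.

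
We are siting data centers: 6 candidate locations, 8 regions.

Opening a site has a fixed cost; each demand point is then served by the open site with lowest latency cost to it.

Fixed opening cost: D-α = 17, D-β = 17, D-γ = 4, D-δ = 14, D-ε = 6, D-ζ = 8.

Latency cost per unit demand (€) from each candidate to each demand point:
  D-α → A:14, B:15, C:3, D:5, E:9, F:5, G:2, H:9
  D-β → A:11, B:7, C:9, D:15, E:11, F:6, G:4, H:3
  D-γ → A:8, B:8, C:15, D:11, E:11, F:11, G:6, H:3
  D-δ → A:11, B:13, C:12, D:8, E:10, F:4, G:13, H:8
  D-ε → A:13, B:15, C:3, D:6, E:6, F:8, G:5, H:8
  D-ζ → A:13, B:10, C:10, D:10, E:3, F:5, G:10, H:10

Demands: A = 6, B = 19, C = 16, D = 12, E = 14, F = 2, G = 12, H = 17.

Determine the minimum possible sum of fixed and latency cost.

462

Open {D-α, D-β, D-γ, D-ζ}: assign each demand point to its cheapest open site.
  A→D-γ 6×8=48, B→D-β 19×7=133, C→D-α 16×3=48, D→D-α 12×5=60, E→D-ζ 14×3=42, F→D-α 2×5=10, G→D-α 12×2=24, H→D-β 17×3=51
  latency cost 416, fixed 46 → total 462.
Compare {D-α, D-γ, D-ζ}: latency cost 435 + fixed 29 = 464.
Compare {D-α, D-β, D-γ, D-ε, D-ζ}: latency cost 416 + fixed 52 = 468.
Compare {D-α, D-γ, D-ε, D-ζ}: latency cost 435 + fixed 35 = 470.
All other subsets cost ≥ 464. Minimum total cost: 462.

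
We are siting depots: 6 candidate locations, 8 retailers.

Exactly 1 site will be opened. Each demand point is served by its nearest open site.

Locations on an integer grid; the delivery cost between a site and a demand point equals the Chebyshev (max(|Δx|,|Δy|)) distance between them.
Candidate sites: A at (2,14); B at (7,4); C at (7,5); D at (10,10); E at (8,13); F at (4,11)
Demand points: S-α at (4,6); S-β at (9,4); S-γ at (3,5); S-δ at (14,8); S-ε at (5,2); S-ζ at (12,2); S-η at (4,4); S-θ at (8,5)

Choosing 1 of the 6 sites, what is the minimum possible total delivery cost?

Open {B}.
  S-α→B 3, S-β→B 2, S-γ→B 4, S-δ→B 7, S-ε→B 2, S-ζ→B 5, S-η→B 3, S-θ→B 1  ⇒ total 27.
Compare {C}: total 28.
Compare {D}: total 50.
No size-1 selection does better; minimum is 27.

27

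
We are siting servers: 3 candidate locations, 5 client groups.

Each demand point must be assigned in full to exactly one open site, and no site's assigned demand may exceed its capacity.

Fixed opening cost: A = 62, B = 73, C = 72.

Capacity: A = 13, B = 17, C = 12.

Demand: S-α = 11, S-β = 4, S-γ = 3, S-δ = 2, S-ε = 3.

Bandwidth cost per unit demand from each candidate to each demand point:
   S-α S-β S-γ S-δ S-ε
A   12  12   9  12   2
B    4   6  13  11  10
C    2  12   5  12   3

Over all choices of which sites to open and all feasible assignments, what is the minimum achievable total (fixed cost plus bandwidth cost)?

Open {A, B}; cheapest assignment that respects the capacities:
  A (cap 13, load 6): S-γ, S-ε — cost 3×9 + 3×2 = 33
  B (cap 17, load 17): S-α, S-β, S-δ — cost 11×4 + 4×6 + 2×11 = 90
  Shipping 123, fixed 135 → total 258.
  Any other capacity-feasible assignment to {A, B} ships for at least 123.
Compare {B, C}: its best feasible assignment gives total 259.
Compare {A, C}: its best feasible assignment gives total 261.
Every other set of open sites that can feasibly serve all demand totals ≥ 259 even under its best assignment. Minimum: 258.

258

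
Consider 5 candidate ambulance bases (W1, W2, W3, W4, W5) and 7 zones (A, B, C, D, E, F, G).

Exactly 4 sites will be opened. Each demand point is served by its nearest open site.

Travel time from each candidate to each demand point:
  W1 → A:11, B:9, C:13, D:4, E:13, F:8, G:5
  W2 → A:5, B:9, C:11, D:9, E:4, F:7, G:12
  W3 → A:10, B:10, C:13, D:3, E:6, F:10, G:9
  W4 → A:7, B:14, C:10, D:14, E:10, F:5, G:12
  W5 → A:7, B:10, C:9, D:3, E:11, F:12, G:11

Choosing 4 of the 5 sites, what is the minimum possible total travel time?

Open {W1, W2, W4, W5}.
  A→W2 5, B→W1 9, C→W5 9, D→W5 3, E→W2 4, F→W4 5, G→W1 5  ⇒ total 40.
Compare {W1, W2, W3, W4}: total 41.
Compare {W1, W2, W3, W5}: total 42.
No size-4 selection does better; minimum is 40.

40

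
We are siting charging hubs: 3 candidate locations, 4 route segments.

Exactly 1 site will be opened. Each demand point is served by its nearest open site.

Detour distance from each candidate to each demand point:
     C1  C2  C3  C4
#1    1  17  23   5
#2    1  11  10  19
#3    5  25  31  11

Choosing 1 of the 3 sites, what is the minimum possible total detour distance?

41

Open {#2}.
  C1→#2 1, C2→#2 11, C3→#2 10, C4→#2 19  ⇒ total 41.
Compare {#1}: total 46.
Compare {#3}: total 72.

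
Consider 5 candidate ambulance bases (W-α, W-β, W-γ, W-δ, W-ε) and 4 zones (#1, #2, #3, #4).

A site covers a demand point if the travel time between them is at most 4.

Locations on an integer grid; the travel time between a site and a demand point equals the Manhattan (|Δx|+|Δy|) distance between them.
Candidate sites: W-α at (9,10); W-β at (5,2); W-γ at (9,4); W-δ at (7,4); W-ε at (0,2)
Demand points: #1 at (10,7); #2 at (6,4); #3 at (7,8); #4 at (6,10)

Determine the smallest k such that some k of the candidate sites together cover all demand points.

2

Coverage sets (demand points within 4 of each site):
  W-α: {#1, #3, #4}
  W-β: {#2}
  W-γ: {#1, #2}
  W-δ: {#2, #3}
  W-ε: {}
No single site covers all 4 demand points.
But {W-α, W-β} covers everything, so the minimum is 2.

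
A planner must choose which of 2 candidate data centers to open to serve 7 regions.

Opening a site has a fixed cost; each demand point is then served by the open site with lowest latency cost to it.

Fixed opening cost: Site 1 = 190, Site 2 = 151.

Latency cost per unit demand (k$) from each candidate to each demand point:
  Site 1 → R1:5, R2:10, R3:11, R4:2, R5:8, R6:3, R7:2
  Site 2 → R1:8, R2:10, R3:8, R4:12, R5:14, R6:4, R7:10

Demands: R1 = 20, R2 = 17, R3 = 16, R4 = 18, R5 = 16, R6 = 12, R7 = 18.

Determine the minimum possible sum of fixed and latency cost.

872

Open {Site 1}: assign each demand point to its cheapest open site.
  R1→Site 1 20×5=100, R2→Site 1 17×10=170, R3→Site 1 16×11=176, R4→Site 1 18×2=36, R5→Site 1 16×8=128, R6→Site 1 12×3=36, R7→Site 1 18×2=36
  latency cost 682, fixed 190 → total 872.
Compare {Site 1, Site 2}: latency cost 634 + fixed 341 = 975.
Compare {Site 2}: latency cost 1126 + fixed 151 = 1277.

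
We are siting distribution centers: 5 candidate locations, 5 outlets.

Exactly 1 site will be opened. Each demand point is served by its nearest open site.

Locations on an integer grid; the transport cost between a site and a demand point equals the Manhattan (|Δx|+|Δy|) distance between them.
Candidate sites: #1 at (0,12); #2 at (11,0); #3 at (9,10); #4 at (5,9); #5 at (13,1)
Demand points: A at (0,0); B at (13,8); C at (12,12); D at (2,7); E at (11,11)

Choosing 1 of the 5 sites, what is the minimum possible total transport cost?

Open {#3}.
  A→#3 19, B→#3 6, C→#3 5, D→#3 10, E→#3 3  ⇒ total 43.
Compare {#4}: total 46.
Compare {#1}: total 60.
No size-1 selection does better; minimum is 43.

43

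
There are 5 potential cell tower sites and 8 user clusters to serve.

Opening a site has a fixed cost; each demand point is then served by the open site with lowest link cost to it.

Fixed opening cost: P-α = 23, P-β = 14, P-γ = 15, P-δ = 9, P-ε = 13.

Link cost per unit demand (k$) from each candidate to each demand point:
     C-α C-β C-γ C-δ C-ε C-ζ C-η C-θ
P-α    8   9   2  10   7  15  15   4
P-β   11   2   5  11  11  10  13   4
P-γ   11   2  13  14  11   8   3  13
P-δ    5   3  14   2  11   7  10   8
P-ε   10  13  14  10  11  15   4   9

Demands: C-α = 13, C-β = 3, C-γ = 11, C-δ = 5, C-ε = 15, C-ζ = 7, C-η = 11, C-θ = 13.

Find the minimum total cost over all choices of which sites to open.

389

Open {P-α, P-γ, P-δ}: assign each demand point to its cheapest open site.
  C-α→P-δ 13×5=65, C-β→P-γ 3×2=6, C-γ→P-α 11×2=22, C-δ→P-δ 5×2=10, C-ε→P-α 15×7=105, C-ζ→P-δ 7×7=49, C-η→P-γ 11×3=33, C-θ→P-α 13×4=52
  link cost 342, fixed 47 → total 389.
Compare {P-α, P-δ, P-ε}: link cost 356 + fixed 45 = 401.
Compare {P-α, P-γ, P-δ, P-ε}: link cost 342 + fixed 60 = 402.
Compare {P-α, P-β, P-γ, P-δ}: link cost 342 + fixed 61 = 403.
All other subsets cost ≥ 401. Minimum total cost: 389.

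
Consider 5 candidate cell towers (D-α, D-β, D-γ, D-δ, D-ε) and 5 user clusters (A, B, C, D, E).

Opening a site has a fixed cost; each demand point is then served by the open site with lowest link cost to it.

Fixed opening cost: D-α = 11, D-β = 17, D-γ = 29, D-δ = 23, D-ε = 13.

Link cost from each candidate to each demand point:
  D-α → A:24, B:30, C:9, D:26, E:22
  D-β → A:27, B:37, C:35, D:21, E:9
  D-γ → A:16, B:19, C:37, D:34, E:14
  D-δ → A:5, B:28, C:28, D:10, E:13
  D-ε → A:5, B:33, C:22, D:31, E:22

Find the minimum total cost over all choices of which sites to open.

Open {D-α, D-δ}: assign each demand point to its cheapest open site.
  A→D-δ 5, B→D-δ 28, C→D-α 9, D→D-δ 10, E→D-δ 13
  link cost 65, fixed 34 → total 99.
Compare {D-δ}: link cost 84 + fixed 23 = 107.
Compare {D-α, D-β, D-δ}: link cost 61 + fixed 51 = 112.
Compare {D-α, D-δ, D-ε}: link cost 65 + fixed 47 = 112.
All other subsets cost ≥ 107. Minimum total cost: 99.

99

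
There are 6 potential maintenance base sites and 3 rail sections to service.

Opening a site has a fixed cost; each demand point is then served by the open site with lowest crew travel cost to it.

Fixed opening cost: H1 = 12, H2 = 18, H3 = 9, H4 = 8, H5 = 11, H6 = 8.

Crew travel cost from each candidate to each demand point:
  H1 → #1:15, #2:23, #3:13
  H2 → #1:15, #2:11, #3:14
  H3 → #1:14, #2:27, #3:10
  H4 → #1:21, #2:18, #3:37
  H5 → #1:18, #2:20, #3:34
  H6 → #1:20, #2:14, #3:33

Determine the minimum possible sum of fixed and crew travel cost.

55

Open {H3, H6}: assign each demand point to its cheapest open site.
  #1→H3 14, #2→H6 14, #3→H3 10
  crew travel cost 38, fixed 17 → total 55.
Compare {H2}: crew travel cost 40 + fixed 18 = 58.
Compare {H3, H4}: crew travel cost 42 + fixed 17 = 59.
Compare {H3}: crew travel cost 51 + fixed 9 = 60.
All other subsets cost ≥ 58. Minimum total cost: 55.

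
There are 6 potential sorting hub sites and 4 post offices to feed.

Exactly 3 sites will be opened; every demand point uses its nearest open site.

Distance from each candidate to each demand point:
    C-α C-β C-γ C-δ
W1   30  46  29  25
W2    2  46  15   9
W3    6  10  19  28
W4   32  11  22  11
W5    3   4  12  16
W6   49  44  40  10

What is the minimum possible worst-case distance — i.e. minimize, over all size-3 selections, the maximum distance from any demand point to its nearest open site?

12

Open {W1, W2, W5}.
  Farthest demand point is C-γ at distance 12 (to W5); all others are ≤ 12.
With {W1, W4, W5} the worst case is 12.
With {W1, W5, W6} the worst case is 12.
No size-3 selection achieves below 12.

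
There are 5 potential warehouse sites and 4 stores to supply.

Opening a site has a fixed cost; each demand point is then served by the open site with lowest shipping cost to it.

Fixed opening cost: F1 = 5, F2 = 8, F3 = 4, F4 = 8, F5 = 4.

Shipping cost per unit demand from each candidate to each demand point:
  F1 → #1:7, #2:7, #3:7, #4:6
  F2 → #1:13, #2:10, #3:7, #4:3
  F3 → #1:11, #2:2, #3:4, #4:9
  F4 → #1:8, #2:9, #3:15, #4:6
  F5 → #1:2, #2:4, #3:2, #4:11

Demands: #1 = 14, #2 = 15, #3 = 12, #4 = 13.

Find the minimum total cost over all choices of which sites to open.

137

Open {F2, F3, F5}: assign each demand point to its cheapest open site.
  #1→F5 14×2=28, #2→F3 15×2=30, #3→F5 12×2=24, #4→F2 13×3=39
  shipping cost 121, fixed 16 → total 137.
Compare {F1, F2, F3, F5}: shipping cost 121 + fixed 21 = 142.
Compare {F2, F3, F4, F5}: shipping cost 121 + fixed 24 = 145.
Compare {F1, F2, F3, F4, F5}: shipping cost 121 + fixed 29 = 150.
All other subsets cost ≥ 142. Minimum total cost: 137.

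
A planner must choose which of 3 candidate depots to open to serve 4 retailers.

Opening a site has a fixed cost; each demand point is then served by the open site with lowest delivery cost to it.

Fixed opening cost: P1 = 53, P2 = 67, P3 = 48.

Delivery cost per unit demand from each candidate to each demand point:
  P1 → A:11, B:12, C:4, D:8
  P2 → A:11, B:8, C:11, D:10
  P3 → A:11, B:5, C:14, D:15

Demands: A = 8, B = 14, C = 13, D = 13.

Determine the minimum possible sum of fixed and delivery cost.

Open {P1, P3}: assign each demand point to its cheapest open site.
  A→P1 8×11=88, B→P3 14×5=70, C→P1 13×4=52, D→P1 13×8=104
  delivery cost 314, fixed 101 → total 415.
Compare {P1}: delivery cost 412 + fixed 53 = 465.
Compare {P1, P2}: delivery cost 356 + fixed 120 = 476.
Compare {P1, P2, P3}: delivery cost 314 + fixed 168 = 482.
All other subsets cost ≥ 465. Minimum total cost: 415.

415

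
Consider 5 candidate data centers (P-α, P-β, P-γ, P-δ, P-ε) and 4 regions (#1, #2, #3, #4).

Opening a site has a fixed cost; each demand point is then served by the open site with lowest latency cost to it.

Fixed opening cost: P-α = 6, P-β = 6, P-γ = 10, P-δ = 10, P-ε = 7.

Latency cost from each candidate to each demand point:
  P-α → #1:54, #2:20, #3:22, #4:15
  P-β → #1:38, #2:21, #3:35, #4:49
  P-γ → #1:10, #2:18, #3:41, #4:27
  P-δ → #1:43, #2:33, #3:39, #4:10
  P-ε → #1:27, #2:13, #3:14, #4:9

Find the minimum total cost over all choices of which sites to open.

63

Open {P-γ, P-ε}: assign each demand point to its cheapest open site.
  #1→P-γ 10, #2→P-ε 13, #3→P-ε 14, #4→P-ε 9
  latency cost 46, fixed 17 → total 63.
Compare {P-α, P-γ, P-ε}: latency cost 46 + fixed 23 = 69.
Compare {P-β, P-γ, P-ε}: latency cost 46 + fixed 23 = 69.
Compare {P-ε}: latency cost 63 + fixed 7 = 70.
All other subsets cost ≥ 69. Minimum total cost: 63.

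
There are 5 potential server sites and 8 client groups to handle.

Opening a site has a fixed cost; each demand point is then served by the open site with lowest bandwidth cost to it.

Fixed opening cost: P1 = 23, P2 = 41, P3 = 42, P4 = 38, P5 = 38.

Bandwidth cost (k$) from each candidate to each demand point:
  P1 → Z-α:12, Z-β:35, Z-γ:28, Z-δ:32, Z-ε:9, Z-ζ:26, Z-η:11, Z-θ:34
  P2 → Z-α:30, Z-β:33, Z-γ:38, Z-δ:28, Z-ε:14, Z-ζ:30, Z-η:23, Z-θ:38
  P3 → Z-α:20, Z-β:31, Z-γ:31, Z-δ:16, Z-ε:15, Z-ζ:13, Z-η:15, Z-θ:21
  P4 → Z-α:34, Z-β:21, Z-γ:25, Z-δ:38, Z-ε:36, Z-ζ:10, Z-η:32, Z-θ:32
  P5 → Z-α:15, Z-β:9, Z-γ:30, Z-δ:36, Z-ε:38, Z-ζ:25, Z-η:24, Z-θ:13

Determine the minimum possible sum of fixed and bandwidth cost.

200

Open {P1, P5}: assign each demand point to its cheapest open site.
  Z-α→P1 12, Z-β→P5 9, Z-γ→P1 28, Z-δ→P1 32, Z-ε→P1 9, Z-ζ→P5 25, Z-η→P1 11, Z-θ→P5 13
  bandwidth cost 139, fixed 61 → total 200.
Compare {P3}: bandwidth cost 162 + fixed 42 = 204.
Compare {P1, P3}: bandwidth cost 141 + fixed 65 = 206.
Compare {P3, P5}: bandwidth cost 126 + fixed 80 = 206.
All other subsets cost ≥ 204. Minimum total cost: 200.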